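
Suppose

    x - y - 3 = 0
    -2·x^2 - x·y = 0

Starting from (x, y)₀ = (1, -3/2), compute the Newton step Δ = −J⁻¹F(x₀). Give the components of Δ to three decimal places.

(0.000, -0.500)

At (1, -3/2): F = (-0.500, -0.500).
Jacobian J = [[1, -1], [-4·x - y, -x]].
At the point, J = [[1.000, -1.000], [-2.500, -1.000]] (det J = -3.500).
Solving J·Δ = −F gives Δ = (0.000, -0.500).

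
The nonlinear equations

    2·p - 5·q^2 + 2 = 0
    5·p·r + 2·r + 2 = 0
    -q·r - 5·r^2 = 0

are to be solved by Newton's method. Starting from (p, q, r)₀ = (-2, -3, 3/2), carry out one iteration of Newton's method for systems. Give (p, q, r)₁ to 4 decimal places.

(-1.4709, -1.4686, 0.7461)

At (-2, -3, 3/2): F = (-47.0000, -10.0000, -6.7500).
Jacobian J = [[2, -10·q, 0], [5·r, 0, 5·p + 2], [0, -r, -q - 10·r]].
At the point, J = [[2.0000, 30.0000, 0.0000], [7.5000, 0.0000, -8.0000], [0.0000, -1.5000, -12.0000]] (det J = 2676.0000).
Solving J·Δ = −F gives Δ = (0.5291, 1.5314, -0.7539).
Then the next iterate is (p, q, r)₁ = (-1.4709, -1.4686, 0.7461).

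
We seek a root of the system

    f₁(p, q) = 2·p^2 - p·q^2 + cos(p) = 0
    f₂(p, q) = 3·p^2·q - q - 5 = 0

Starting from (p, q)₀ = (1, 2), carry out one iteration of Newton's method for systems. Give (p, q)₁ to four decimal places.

(1.1494, 1.6036)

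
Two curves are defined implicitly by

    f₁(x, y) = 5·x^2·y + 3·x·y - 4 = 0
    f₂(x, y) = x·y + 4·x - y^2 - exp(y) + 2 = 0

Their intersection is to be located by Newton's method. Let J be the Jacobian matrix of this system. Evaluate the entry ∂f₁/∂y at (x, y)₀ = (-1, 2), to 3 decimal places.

∂f₁/∂y = 5·x^2 + 3·x.
At (-1, 2) this is 2.000.

2.000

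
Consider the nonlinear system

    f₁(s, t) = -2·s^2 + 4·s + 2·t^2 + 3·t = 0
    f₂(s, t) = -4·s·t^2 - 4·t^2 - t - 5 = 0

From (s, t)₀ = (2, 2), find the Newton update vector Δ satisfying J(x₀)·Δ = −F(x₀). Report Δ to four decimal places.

(0.2177, -1.1935)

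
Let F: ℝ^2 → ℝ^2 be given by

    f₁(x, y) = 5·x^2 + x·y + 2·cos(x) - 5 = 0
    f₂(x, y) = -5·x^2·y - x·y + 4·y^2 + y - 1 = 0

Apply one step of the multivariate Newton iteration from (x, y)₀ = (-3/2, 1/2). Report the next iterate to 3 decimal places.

At (-3/2, 1/2): F = (5.64147, -4.375).
Jacobian J = [[10·x + y - 2·sin(x), x], [-10·x·y - y, -5·x^2 - x + 8·y + 1]].
At the point, J = [[-12.50501, -1.500], [7.000, -4.750]] (det J = 69.89880).
Solving J·Δ = −F gives Δ = (0.477, -0.218).
Then the next iterate is (x, y)₁ = (-1.023, 0.282).

(-1.023, 0.282)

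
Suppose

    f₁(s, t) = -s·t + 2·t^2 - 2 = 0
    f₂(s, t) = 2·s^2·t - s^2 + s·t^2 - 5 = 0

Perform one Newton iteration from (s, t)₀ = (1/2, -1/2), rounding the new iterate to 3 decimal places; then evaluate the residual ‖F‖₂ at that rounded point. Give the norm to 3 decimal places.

39.656

At (1/2, -1/2): F = (-1.250, -5.375).
Jacobian J = [[-t, -s + 4·t], [4·s·t - 2·s + t^2, 2·s^2 + 2·s·t]].
At the point, J = [[0.500, -2.500], [-1.750, 0.000]] (det J = -4.375).
Solving J·Δ = −F gives Δ = (-3.071, -1.114).
Then the next iterate is (s, t)₁ = (-2.571, -1.614).
Re-evaluating at (-2.571, -1.614): F = (-0.93960, -39.64470), so ‖F‖₂ = 39.656.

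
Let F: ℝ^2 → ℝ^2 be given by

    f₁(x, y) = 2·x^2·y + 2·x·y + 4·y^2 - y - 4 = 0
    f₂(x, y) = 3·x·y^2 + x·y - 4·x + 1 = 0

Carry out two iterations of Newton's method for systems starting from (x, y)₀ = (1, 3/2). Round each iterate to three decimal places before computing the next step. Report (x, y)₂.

At (1, 3/2): F = (9.500, 5.250).
Jacobian J = [[4·x·y + 2·y, 2·x^2 + 2·x + 8·y - 1], [3·y^2 + y - 4, 6·x·y + x]].
At the point, J = [[9.000, 15.000], [4.250, 10.000]] (det J = 26.250).
Solving J·Δ = −F gives Δ = (-0.619, -0.262).
Then the next iterate is (x, y)₁ = (0.381, 1.238).
Round to (0.381, 1.238) and repeat: F = (2.19535, 1.69949), J = [[4.36271, 9.95632], [1.83593, 3.21107]].
Δ = (-2.312, 0.792), so (x, y)₂ = (-1.931, 2.030).

(-1.931, 2.030)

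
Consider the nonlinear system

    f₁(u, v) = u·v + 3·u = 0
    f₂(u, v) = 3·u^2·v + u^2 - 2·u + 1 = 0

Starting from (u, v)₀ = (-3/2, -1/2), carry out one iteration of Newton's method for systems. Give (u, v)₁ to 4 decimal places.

At (-3/2, -1/2): F = (-3.7500, 2.8750).
Jacobian J = [[v + 3, u], [6·u·v + 2·u - 2, 3·u^2]].
At the point, J = [[2.5000, -1.5000], [-0.5000, 6.7500]] (det J = 16.1250).
Solving J·Δ = −F gives Δ = (1.3023, -0.3295).
Then the next iterate is (u, v)₁ = (-0.1977, -0.8295).

(-0.1977, -0.8295)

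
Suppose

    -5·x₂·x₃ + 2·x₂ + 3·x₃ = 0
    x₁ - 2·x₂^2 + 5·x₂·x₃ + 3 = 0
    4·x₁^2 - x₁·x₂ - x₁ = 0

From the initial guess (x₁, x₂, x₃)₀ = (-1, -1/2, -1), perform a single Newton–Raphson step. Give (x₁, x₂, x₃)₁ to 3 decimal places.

At (-1, -1/2, -1): F = (-6.500, 4.000, 4.500).
Jacobian J = [[0, -5·x₃ + 2, -5·x₂ + 3], [1, -4·x₂ + 5·x₃, 5·x₂], [8·x₁ - x₂ - 1, -x₁, 0]].
At the point, J = [[0.000, 7.000, 5.500], [1.000, -3.000, -2.500], [-8.500, 1.000, 0.000]] (det J = 14.000).
Solving J·Δ = −F gives Δ = (-0.089, -5.259, 7.875).
Then the next iterate is (x₁, x₂, x₃)₁ = (-1.089, -5.759, 6.875).

(-1.089, -5.759, 6.875)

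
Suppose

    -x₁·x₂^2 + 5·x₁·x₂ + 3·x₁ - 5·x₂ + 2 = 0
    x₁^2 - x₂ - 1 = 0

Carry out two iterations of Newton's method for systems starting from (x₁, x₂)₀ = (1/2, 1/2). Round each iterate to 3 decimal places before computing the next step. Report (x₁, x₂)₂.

(-0.807, -2.047)

At (1/2, 1/2): F = (2.125, -1.250).
Jacobian J = [[-x₂^2 + 5·x₂ + 3, -2·x₁·x₂ + 5·x₁ - 5], [2·x₁, -1]].
At the point, J = [[5.250, -3.000], [1.000, -1.000]] (det J = -2.250).
Solving J·Δ = −F gives Δ = (-2.611, -3.861).
Then the next iterate is (x₁, x₂)₁ = (-2.111, -3.361).
Round to (-2.111, -3.361) and repeat: F = (71.79389, 6.81732), J = [[-25.10132, -29.74514], [-4.222, -1.000]].
Δ = (1.304, 1.314), so (x₁, x₂)₂ = (-0.807, -2.047).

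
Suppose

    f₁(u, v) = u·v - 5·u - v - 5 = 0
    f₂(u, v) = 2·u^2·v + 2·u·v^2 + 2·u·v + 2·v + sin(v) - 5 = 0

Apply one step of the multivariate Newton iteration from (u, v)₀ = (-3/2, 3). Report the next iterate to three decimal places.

At (-3/2, 3): F = (-5.000, -21.35888).
Jacobian J = [[v - 5, u - 1], [4·u·v + 2·v^2 + 2·v, 2·u^2 + 4·u·v + 2·u + cos(v) + 2]].
At the point, J = [[-2.000, -2.500], [6.000, -15.48999]] (det J = 45.97998).
Solving J·Δ = −F gives Δ = (-0.523, -1.582).
Then the next iterate is (u, v)₁ = (-2.023, 1.418).

(-2.023, 1.418)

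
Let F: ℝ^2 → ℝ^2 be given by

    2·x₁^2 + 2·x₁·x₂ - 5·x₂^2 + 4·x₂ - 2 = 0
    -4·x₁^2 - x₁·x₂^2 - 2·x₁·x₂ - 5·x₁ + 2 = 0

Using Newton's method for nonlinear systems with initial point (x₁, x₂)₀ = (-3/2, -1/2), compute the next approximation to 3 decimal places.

(-1.414, -0.525)

At (-3/2, -1/2): F = (0.750, -0.625).
Jacobian J = [[4·x₁ + 2·x₂, 2·x₁ - 10·x₂ + 4], [-8·x₁ - x₂^2 - 2·x₂ - 5, -2·x₁·x₂ - 2·x₁]].
At the point, J = [[-7.000, 6.000], [7.750, 1.500]] (det J = -57.000).
Solving J·Δ = −F gives Δ = (0.086, -0.025).
Then the next iterate is (x₁, x₂)₁ = (-1.414, -0.525).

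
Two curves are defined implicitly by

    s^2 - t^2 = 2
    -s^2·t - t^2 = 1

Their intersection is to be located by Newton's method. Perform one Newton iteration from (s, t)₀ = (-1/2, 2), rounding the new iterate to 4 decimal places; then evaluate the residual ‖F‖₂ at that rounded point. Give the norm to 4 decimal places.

At (-1/2, 2): F = (-5.7500, -5.5000).
Jacobian J = [[2·s, -2·t], [-2·s·t, -s^2 - 2·t]].
At the point, J = [[-1.0000, -4.0000], [2.0000, -4.2500]] (det J = 12.2500).
Solving J·Δ = −F gives Δ = (-0.1990, -1.3878).
Then the next iterate is (s, t)₁ = (-0.6990, 0.6122).
Re-evaluating at (-0.6990, 0.6122): F = (-1.886188, -1.673910), so ‖F‖₂ = 2.5218.

2.5218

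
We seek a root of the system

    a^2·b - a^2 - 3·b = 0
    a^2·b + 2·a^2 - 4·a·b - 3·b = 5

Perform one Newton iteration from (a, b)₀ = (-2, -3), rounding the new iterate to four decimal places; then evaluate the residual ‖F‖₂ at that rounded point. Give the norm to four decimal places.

5.7790

At (-2, -3): F = (-7.0000, -24.0000).
Jacobian J = [[2·a·b - 2·a, a^2 - 3], [2·a·b + 4·a - 4·b, a^2 - 4·a - 3]].
At the point, J = [[16.0000, 1.0000], [16.0000, 9.0000]] (det J = 128.0000).
Solving J·Δ = −F gives Δ = (0.3047, 2.1250).
Then the next iterate is (a, b)₁ = (-1.6953, -0.8750).
Re-evaluating at (-1.6953, -0.8750): F = (-2.763829, -5.075253), so ‖F‖₂ = 5.7790.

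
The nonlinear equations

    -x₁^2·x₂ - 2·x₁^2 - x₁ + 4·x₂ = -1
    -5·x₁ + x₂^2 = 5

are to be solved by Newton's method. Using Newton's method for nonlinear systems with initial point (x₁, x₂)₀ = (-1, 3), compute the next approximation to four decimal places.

(-1.3913, 1.1739)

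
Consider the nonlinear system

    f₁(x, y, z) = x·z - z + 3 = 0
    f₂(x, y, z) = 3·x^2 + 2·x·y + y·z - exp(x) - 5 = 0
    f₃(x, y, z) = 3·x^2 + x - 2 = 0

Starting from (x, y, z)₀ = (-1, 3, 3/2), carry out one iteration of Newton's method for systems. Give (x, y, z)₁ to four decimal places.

(-1.0000, -4.7358, 1.5000)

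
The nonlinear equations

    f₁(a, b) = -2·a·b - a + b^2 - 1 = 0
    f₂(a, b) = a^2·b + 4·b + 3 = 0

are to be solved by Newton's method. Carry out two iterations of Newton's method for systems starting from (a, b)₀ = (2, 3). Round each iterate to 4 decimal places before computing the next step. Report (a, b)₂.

At (2, 3): F = (-6.0000, 27.0000).
Jacobian J = [[-2·b - 1, -2·a + 2·b], [2·a·b, a^2 + 4]].
At the point, J = [[-7.0000, 2.0000], [12.0000, 8.0000]] (det J = -80.0000).
Solving J·Δ = −F gives Δ = (-1.2750, -1.4625).
Then the next iterate is (a, b)₁ = (0.7250, 1.5375).
Round to (0.7250, 1.5375) and repeat: F = (-1.590469, 9.958148), J = [[-4.0750, 1.6250], [2.229375, 4.525625]].
Δ = (-1.0596, -1.6784), so (a, b)₂ = (-0.3346, -0.1409).

(-0.3346, -0.1409)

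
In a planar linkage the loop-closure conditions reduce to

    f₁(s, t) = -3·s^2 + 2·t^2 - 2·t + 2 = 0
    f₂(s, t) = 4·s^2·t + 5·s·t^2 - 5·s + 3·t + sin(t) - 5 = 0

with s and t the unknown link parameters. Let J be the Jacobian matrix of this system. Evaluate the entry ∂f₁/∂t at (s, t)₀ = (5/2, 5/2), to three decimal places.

8.000

∂f₁/∂t = 4·t - 2.
At (5/2, 5/2) this is 8.000.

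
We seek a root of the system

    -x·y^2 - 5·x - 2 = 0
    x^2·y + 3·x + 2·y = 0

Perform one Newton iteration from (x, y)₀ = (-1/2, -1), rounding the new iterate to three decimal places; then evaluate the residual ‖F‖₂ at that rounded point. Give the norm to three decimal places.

1.909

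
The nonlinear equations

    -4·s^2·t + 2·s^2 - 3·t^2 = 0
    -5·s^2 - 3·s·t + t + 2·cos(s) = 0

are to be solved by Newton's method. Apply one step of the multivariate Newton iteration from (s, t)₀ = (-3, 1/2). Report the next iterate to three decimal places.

(-1.535, 0.481)

At (-3, 1/2): F = (-0.750, -41.97998).
Jacobian J = [[-8·s·t + 4·s, -4·s^2 - 6·t], [-10·s - 3·t - 2·sin(s), -3·s + 1]].
At the point, J = [[0.000, -39.000], [28.78224, 10.000]] (det J = 1122.50736).
Solving J·Δ = −F gives Δ = (1.465, -0.019).
Then the next iterate is (s, t)₁ = (-1.535, 0.481).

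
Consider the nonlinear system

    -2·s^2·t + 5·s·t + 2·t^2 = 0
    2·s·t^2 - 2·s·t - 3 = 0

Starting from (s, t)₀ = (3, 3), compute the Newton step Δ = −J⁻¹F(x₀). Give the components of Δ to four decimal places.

(-0.0366, -1.0854)

At (3, 3): F = (9.0000, 33.0000).
Jacobian J = [[-4·s·t + 5·t, -2·s^2 + 5·s + 4·t], [2·t^2 - 2·t, 4·s·t - 2·s]].
At the point, J = [[-21.0000, 9.0000], [12.0000, 30.0000]] (det J = -738.0000).
Solving J·Δ = −F gives Δ = (-0.0366, -1.0854).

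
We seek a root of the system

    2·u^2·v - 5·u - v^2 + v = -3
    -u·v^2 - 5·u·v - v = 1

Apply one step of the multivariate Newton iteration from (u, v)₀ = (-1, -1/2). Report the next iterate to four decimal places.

(0.6528, -0.8229)

At (-1, -1/2): F = (6.2500, -2.7500).
Jacobian J = [[4·u·v - 5, 2·u^2 - 2·v + 1], [-v^2 - 5·v, -2·u·v - 5·u - 1]].
At the point, J = [[-3.0000, 4.0000], [2.2500, 3.0000]] (det J = -18.0000).
Solving J·Δ = −F gives Δ = (1.6528, -0.3229).
Then the next iterate is (u, v)₁ = (0.6528, -0.8229).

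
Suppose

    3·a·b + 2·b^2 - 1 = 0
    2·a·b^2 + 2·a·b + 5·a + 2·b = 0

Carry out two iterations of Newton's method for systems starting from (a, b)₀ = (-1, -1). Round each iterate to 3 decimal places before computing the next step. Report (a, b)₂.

At (-1, -1): F = (4.000, -7.000).
Jacobian J = [[3·b, 3·a + 4·b], [2·b^2 + 2·b + 5, 4·a·b + 2·a + 2]].
At the point, J = [[-3.000, -7.000], [5.000, 4.000]] (det J = 23.000).
Solving J·Δ = −F gives Δ = (1.435, -0.043).
Then the next iterate is (a, b)₁ = (0.435, -1.043).
Round to (0.435, -1.043) and repeat: F = (-0.18542, 0.12802), J = [[-3.129, -2.867], [5.08970, 1.05518]].
Δ = (-0.015, -0.048), so (a, b)₂ = (0.420, -1.091).

(0.420, -1.091)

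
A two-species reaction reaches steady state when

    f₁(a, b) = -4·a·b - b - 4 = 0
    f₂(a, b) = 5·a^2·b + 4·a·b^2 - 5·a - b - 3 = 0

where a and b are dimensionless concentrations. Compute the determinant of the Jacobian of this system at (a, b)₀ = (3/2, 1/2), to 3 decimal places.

-8.000

J = [[-4·b, -4·a - 1], [10·a·b + 4·b^2 - 5, 5·a^2 + 8·a·b - 1]].
At the point, J = [[-2.000, -7.000], [3.500, 16.250]].
det J = -8.000.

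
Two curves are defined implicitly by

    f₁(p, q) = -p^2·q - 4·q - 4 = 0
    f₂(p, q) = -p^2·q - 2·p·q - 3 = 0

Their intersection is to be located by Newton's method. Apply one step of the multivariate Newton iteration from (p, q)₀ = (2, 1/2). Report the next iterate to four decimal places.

(3.0000, -0.7500)

At (2, 1/2): F = (-8.0000, -7.0000).
Jacobian J = [[-2·p·q, -p^2 - 4], [-2·p·q - 2·q, -p^2 - 2·p]].
At the point, J = [[-2.0000, -8.0000], [-3.0000, -8.0000]] (det J = -8.0000).
Solving J·Δ = −F gives Δ = (1.0000, -1.2500).
Then the next iterate is (p, q)₁ = (3.0000, -0.7500).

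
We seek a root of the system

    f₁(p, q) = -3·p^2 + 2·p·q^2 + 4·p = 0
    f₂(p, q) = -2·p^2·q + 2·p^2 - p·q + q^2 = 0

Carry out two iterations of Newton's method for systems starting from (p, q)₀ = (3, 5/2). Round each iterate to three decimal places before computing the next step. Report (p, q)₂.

(1.846, 1.161)

At (3, 5/2): F = (22.500, -28.250).
Jacobian J = [[-6·p + 2·q^2 + 4, 4·p·q], [-4·p·q + 4·p - q, -2·p^2 - p + 2·q]].
At the point, J = [[-1.500, 30.000], [-20.500, -16.000]] (det J = 639.000).
Solving J·Δ = −F gives Δ = (-0.763, -0.788).
Then the next iterate is (p, q)₁ = (2.237, 1.712).
Round to (2.237, 1.712) and repeat: F = (7.04854, -8.02474), J = [[-3.56011, 15.31898], [-8.08298, -8.82134]].
Δ = (-0.391, -0.551), so (p, q)₂ = (1.846, 1.161).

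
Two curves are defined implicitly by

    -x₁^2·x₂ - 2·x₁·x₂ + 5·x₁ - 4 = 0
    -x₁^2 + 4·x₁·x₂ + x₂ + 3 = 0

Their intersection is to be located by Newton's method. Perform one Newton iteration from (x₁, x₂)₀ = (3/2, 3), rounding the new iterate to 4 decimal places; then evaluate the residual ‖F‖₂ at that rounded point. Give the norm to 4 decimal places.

At (3/2, 3): F = (-12.2500, 21.7500).
Jacobian J = [[-2·x₁·x₂ - 2·x₂ + 5, -x₁^2 - 2·x₁], [-2·x₁ + 4·x₂, 4·x₁ + 1]].
At the point, J = [[-10.0000, -5.2500], [9.0000, 7.0000]] (det J = -22.7500).
Solving J·Δ = −F gives Δ = (1.2500, -4.7143).
Then the next iterate is (x₁, x₂)₁ = (2.7500, -1.7143).
Re-evaluating at (2.7500, -1.7143): F = (32.143044, -25.1341), so ‖F‖₂ = 40.8032.

40.8032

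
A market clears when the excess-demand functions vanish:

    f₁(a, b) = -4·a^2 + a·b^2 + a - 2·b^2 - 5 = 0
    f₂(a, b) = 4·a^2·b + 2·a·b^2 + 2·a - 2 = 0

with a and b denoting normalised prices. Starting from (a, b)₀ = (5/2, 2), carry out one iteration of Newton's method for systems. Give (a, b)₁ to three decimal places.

At (5/2, 2): F = (-25.500, 73.000).
Jacobian J = [[-8·a + b^2 + 1, 2·a·b - 4·b], [8·a·b + 2·b^2 + 2, 4·a^2 + 4·a·b]].
At the point, J = [[-15.000, 2.000], [50.000, 45.000]] (det J = -775.000).
Solving J·Δ = −F gives Δ = (-1.669, 0.232).
Then the next iterate is (a, b)₁ = (0.831, 2.232).

(0.831, 2.232)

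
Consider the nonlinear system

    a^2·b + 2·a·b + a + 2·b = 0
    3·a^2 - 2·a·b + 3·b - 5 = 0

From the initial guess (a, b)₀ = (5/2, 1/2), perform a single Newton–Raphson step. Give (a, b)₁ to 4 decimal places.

At (5/2, 1/2): F = (9.1250, 12.7500).
Jacobian J = [[2·a·b + 2·b + 1, a^2 + 2·a + 2], [6·a - 2·b, -2·a + 3]].
At the point, J = [[4.5000, 13.2500], [14.0000, -2.0000]] (det J = -194.5000).
Solving J·Δ = −F gives Δ = (-0.9624, -0.3618).
Then the next iterate is (a, b)₁ = (1.5376, 0.1382).

(1.5376, 0.1382)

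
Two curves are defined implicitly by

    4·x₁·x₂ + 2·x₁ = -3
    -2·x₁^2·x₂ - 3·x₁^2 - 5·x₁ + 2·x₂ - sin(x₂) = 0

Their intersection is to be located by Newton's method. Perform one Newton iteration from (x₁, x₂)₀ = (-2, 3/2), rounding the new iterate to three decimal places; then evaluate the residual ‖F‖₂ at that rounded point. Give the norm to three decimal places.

At (-2, 3/2): F = (-13.000, -11.99749).
Jacobian J = [[4·x₂ + 2, 4·x₁], [-4·x₁·x₂ - 6·x₁ - 5, -2·x₁^2 - cos(x₂) + 2]].
At the point, J = [[8.000, -8.000], [19.000, -6.07074]] (det J = 103.43410).
Solving J·Δ = −F gives Δ = (0.165, -1.460).
Then the next iterate is (x₁, x₂)₁ = (-1.835, 0.040).
Re-evaluating at (-1.835, 0.040): F = (-0.96360, -1.15604), so ‖F‖₂ = 1.505.

1.505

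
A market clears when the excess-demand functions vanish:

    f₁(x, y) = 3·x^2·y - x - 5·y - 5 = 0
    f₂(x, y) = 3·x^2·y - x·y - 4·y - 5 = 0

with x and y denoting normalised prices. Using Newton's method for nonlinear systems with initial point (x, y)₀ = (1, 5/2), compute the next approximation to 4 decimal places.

(1.6667, 1.6667)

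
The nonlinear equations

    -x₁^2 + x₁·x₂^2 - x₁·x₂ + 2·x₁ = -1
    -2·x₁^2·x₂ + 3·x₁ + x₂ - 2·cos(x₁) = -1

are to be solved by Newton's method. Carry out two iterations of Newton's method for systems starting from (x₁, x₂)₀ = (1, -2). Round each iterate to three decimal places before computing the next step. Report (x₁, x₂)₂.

At (1, -2): F = (8.000, 4.91940).
Jacobian J = [[-2·x₁ + x₂^2 - x₂ + 2, 2·x₁·x₂ - x₁], [-4·x₁·x₂ + 2·sin(x₁) + 3, -2·x₁^2 + 1]].
At the point, J = [[6.000, -5.000], [12.68294, -1.000]] (det J = 57.41471).
Solving J·Δ = −F gives Δ = (-0.289, 1.253).
Then the next iterate is (x₁, x₂)₁ = (0.711, -0.747).
Round to (0.711, -0.747) and repeat: F = (2.84434, 1.62583), J = [[1.88301, -1.77323], [6.42965, -0.01104]].
Δ = (-0.251, 1.338), so (x₁, x₂)₂ = (0.460, 0.591).

(0.460, 0.591)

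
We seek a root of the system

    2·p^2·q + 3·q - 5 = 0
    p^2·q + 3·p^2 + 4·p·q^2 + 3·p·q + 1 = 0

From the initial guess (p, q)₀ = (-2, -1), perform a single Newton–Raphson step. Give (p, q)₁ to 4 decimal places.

At (-2, -1): F = (-16.0000, 7.0000).
Jacobian J = [[4·p·q, 2·p^2 + 3], [2·p·q + 6·p + 4·q^2 + 3·q, p^2 + 8·p·q + 3·p]].
At the point, J = [[8.0000, 11.0000], [-7.0000, 14.0000]] (det J = 189.0000).
Solving J·Δ = −F gives Δ = (1.5926, 0.2963).
Then the next iterate is (p, q)₁ = (-0.4074, -0.7037).

(-0.4074, -0.7037)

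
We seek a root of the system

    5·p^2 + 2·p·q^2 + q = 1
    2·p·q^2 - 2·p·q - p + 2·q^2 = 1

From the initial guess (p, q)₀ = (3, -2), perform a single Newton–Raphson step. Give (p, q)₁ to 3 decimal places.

(1.667, -1.333)

At (3, -2): F = (66.000, 40.000).
Jacobian J = [[10·p + 2·q^2, 4·p·q + 1], [2·q^2 - 2·q - 1, 4·p·q - 2·p + 4·q]].
At the point, J = [[38.000, -23.000], [11.000, -38.000]] (det J = -1191.000).
Solving J·Δ = −F gives Δ = (-1.333, 0.667).
Then the next iterate is (p, q)₁ = (1.667, -1.333).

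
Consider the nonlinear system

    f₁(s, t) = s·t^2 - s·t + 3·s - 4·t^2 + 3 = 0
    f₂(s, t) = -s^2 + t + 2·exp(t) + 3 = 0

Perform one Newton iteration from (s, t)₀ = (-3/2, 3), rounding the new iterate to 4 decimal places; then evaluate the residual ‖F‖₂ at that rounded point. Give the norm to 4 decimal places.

21.3585

At (-3/2, 3): F = (-46.5000, 43.921074).
Jacobian J = [[t^2 - t + 3, 2·s·t - s - 8·t], [-2·s, 2·exp(t) + 1]].
At the point, J = [[9.0000, -31.5000], [3.0000, 41.171074]] (det J = 465.039665).
Solving J·Δ = −F gives Δ = (1.1417, -1.1500).
Then the next iterate is (s, t)₁ = (-0.3583, 1.8500).
Re-evaluating at (-0.3583, 1.8500): F = (-12.328327, 17.441260), so ‖F‖₂ = 21.3585.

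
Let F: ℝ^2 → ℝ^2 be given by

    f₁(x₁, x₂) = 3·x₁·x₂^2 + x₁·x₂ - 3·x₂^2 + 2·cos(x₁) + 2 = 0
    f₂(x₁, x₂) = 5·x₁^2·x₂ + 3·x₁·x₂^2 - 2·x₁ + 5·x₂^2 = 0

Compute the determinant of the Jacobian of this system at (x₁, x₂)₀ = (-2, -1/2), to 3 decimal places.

-17.810

J = [[3·x₂^2 + x₂ - 2·sin(x₁), 6·x₁·x₂ + x₁ - 6·x₂], [10·x₁·x₂ + 3·x₂^2 - 2, 5·x₁^2 + 6·x₁·x₂ + 10·x₂]].
At the point, J = [[2.06859, 7.000], [8.750, 21.000]].
det J = -17.810.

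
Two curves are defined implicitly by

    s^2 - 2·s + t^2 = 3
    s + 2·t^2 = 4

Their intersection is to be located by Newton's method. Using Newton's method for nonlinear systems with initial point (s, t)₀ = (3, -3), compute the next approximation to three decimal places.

At (3, -3): F = (9.000, 17.000).
Jacobian J = [[2·s - 2, 2·t], [1, 4·t]].
At the point, J = [[4.000, -6.000], [1.000, -12.000]] (det J = -42.000).
Solving J·Δ = −F gives Δ = (-0.143, 1.405).
Then the next iterate is (s, t)₁ = (2.857, -1.595).

(2.857, -1.595)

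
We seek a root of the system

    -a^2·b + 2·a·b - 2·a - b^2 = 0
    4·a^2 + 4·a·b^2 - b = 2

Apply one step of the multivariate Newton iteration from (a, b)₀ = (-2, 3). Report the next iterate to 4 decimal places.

(-0.8750, 2.2143)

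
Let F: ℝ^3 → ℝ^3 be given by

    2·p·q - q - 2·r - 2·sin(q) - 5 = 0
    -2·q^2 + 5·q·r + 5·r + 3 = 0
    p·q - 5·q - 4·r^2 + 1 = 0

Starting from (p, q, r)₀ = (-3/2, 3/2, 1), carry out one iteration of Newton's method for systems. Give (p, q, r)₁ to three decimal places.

(3.172, 1.682, 0.135)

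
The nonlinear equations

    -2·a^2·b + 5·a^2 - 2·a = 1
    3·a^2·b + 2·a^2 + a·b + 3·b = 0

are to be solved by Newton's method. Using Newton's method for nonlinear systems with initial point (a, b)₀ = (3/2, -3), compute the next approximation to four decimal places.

At (3/2, -3): F = (20.7500, -29.2500).
Jacobian J = [[-4·a·b + 10·a - 2, -2·a^2], [6·a·b + 4·a + b, 3·a^2 + a + 3]].
At the point, J = [[31.0000, -4.5000], [-24.0000, 11.2500]] (det J = 240.7500).
Solving J·Δ = −F gives Δ = (-0.4229, 1.6978).
Then the next iterate is (a, b)₁ = (1.0771, -1.3022).

(1.0771, -1.3022)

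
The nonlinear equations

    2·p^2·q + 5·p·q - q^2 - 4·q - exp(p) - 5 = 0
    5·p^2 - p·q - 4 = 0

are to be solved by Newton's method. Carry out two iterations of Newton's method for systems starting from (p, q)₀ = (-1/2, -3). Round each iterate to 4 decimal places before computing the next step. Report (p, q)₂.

(-0.5838, 1.5646)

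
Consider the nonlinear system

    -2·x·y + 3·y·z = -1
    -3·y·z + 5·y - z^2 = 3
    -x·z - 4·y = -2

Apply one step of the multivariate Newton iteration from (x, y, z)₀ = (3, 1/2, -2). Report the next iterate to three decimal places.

At (3, 1/2, -2): F = (-5.000, -1.500, 6.000).
Jacobian J = [[-2·y, -2·x + 3·z, 3·y], [0, -3·z + 5, -3·y - 2·z], [-z, -4, -x]].
At the point, J = [[-1.000, -12.000, 1.500], [0.000, 11.000, 2.500], [2.000, -4.000, -3.000]] (det J = -70.000).
Solving J·Δ = −F gives Δ = (-1.443, -0.143, 1.229).
Then the next iterate is (x, y, z)₁ = (1.557, 0.357, -0.771).

(1.557, 0.357, -0.771)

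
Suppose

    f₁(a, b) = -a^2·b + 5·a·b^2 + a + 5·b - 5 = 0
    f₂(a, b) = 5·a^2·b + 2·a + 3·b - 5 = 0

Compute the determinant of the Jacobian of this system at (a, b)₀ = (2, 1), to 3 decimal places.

-416.000

J = [[-2·a·b + 5·b^2 + 1, -a^2 + 10·a·b + 5], [10·a·b + 2, 5·a^2 + 3]].
At the point, J = [[2.000, 21.000], [22.000, 23.000]].
det J = -416.000.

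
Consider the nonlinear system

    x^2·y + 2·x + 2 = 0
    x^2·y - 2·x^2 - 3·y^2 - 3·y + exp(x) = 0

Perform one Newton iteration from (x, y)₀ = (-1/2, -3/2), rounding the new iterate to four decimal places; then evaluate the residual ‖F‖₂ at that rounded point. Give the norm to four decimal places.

0.9049

At (-1/2, -3/2): F = (0.6250, -2.518469).
Jacobian J = [[2·x·y + 2, x^2], [2·x·y - 4·x + exp(x), x^2 - 6·y - 3]].
At the point, J = [[3.5000, 0.2500], [4.106531, 6.2500]] (det J = 20.848367).
Solving J·Δ = −F gives Δ = (-0.2176, 0.5459).
Then the next iterate is (x, y)₁ = (-0.7176, -0.9541).
Re-evaluating at (-0.7176, -0.9541): F = (0.073486, -0.901912), so ‖F‖₂ = 0.9049.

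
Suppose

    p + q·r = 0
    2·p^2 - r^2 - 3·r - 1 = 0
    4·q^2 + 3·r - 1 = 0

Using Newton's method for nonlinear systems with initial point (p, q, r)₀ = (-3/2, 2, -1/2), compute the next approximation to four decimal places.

(-0.9519, 1.0192, 0.2308)

At (-3/2, 2, -1/2): F = (-2.5000, 4.7500, 13.5000).
Jacobian J = [[1, r, q], [4·p, 0, -2·r - 3], [0, 8·q, 3]].
At the point, J = [[1.0000, -0.5000, 2.0000], [-6.0000, 0.0000, -2.0000], [0.0000, 16.0000, 3.0000]] (det J = -169.0000).
Solving J·Δ = −F gives Δ = (0.5481, -0.9808, 0.7308).
Then the next iterate is (p, q, r)₁ = (-0.9519, 1.0192, 0.2308).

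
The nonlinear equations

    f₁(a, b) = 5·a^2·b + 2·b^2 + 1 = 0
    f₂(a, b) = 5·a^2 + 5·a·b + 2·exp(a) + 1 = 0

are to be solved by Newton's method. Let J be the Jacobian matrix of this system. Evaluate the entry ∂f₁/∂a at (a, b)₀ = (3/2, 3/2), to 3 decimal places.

22.500

∂f₁/∂a = 10·a·b.
At (3/2, 3/2) this is 22.500.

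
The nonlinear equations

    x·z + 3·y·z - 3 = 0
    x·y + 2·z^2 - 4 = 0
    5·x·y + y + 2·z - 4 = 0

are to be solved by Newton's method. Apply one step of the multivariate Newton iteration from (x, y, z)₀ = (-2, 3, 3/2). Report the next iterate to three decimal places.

(-1.205, 1.196, 1.418)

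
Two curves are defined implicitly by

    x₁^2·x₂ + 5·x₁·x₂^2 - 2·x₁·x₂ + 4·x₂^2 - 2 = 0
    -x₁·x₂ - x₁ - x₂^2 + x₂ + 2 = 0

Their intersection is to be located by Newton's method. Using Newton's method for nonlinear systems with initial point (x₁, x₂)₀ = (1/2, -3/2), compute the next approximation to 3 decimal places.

(0.176, -1.025)

At (1/2, -3/2): F = (13.750, -1.500).
Jacobian J = [[2·x₁·x₂ + 5·x₂^2 - 2·x₂, x₁^2 + 10·x₁·x₂ - 2·x₁ + 8·x₂], [-x₂ - 1, -x₁ - 2·x₂ + 1]].
At the point, J = [[12.750, -20.250], [0.500, 3.500]] (det J = 54.750).
Solving J·Δ = −F gives Δ = (-0.324, 0.475).
Then the next iterate is (x₁, x₂)₁ = (0.176, -1.025).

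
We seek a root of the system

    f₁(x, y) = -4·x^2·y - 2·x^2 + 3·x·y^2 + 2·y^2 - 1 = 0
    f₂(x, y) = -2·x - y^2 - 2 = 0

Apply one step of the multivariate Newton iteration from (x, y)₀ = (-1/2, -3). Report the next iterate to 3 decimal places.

(-0.457, -1.319)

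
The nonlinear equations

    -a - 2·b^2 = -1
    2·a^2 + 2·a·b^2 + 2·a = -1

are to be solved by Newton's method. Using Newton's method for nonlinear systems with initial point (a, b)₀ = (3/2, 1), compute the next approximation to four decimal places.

(0.5882, 0.6029)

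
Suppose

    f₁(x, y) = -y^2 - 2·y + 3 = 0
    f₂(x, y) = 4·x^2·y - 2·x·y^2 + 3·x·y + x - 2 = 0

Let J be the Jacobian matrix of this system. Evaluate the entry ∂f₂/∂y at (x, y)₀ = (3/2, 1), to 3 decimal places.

7.500

∂f₂/∂y = 4·x^2 - 4·x·y + 3·x.
At (3/2, 1) this is 7.500.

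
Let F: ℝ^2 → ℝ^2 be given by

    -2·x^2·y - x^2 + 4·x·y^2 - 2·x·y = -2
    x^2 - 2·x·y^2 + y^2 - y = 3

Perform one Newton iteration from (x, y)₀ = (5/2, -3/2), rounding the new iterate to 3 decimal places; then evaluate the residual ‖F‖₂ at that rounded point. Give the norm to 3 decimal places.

13.853

At (5/2, -3/2): F = (44.500, -4.250).
Jacobian J = [[-4·x·y - 2·x + 4·y^2 - 2·y, -2·x^2 + 8·x·y - 2·x], [2·x - 2·y^2, -4·x·y + 2·y - 1]].
At the point, J = [[22.000, -47.500], [0.500, 11.000]] (det J = 265.750).
Solving J·Δ = −F gives Δ = (-1.082, 0.436).
Then the next iterate is (x, y)₁ = (1.418, -1.064).
Re-evaluating at (1.418, -1.064): F = (13.70685, -2.00380), so ‖F‖₂ = 13.853.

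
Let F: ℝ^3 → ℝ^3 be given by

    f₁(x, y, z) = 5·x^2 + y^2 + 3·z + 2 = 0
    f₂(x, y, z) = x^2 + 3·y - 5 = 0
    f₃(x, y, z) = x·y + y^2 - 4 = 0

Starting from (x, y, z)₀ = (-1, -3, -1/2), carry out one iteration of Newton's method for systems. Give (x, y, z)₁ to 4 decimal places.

At (-1, -3, -1/2): F = (14.5000, -13.0000, 8.0000).
Jacobian J = [[10·x, 2·y, 3], [2·x, 3, 0], [y, x + 2·y, 0]].
At the point, J = [[-10.0000, -6.0000, 3.0000], [-2.0000, 3.0000, 0.0000], [-3.0000, -7.0000, 0.0000]] (det J = 69.0000).
Solving J·Δ = −F gives Δ = (-2.9130, 2.3913, -9.7609).
Then the next iterate is (x, y, z)₁ = (-3.9130, -0.6087, -10.2609).

(-3.9130, -0.6087, -10.2609)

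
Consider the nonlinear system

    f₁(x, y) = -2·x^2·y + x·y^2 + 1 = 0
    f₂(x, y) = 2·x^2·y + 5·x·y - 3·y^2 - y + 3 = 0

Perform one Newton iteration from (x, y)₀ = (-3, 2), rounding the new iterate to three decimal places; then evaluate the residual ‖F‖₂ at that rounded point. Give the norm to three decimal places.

12.004

At (-3, 2): F = (-47.000, -5.000).
Jacobian J = [[-4·x·y + y^2, -2·x^2 + 2·x·y], [4·x·y + 5·y, 2·x^2 + 5·x - 6·y - 1]].
At the point, J = [[28.000, -30.000], [-14.000, -10.000]] (det J = -700.000).
Solving J·Δ = −F gives Δ = (0.457, -1.140).
Then the next iterate is (x, y)₁ = (-2.543, 0.860).
Re-evaluating at (-2.543, 0.860): F = (-12.00378, 0.10928), so ‖F‖₂ = 12.004.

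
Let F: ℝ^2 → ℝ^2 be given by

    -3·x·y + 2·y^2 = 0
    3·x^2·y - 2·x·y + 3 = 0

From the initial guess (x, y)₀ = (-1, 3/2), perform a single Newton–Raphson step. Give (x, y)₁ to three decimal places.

(-0.421, 0.789)

At (-1, 3/2): F = (9.000, 10.500).
Jacobian J = [[-3·y, -3·x + 4·y], [6·x·y - 2·y, 3·x^2 - 2·x]].
At the point, J = [[-4.500, 9.000], [-12.000, 5.000]] (det J = 85.500).
Solving J·Δ = −F gives Δ = (0.579, -0.711).
Then the next iterate is (x, y)₁ = (-0.421, 0.789).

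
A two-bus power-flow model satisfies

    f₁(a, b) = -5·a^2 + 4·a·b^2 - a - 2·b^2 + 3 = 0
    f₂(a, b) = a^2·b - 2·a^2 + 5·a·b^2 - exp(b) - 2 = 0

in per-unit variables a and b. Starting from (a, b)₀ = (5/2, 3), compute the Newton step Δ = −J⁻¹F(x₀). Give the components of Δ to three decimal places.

(-1.184, -0.613)

At (5/2, 3): F = (41.250, 96.66446).
Jacobian J = [[-10·a + 4·b^2 - 1, 8·a·b - 4·b], [2·a·b - 4·a + 5·b^2, a^2 + 10·a·b - exp(b)]].
At the point, J = [[10.000, 48.000], [50.000, 61.16446]] (det J = -1788.35537).
Solving J·Δ = −F gives Δ = (-1.184, -0.613).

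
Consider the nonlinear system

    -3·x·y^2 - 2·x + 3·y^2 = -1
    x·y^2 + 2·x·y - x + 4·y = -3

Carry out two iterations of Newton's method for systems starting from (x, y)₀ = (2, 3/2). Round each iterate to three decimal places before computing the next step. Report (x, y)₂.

(0.739, -0.175)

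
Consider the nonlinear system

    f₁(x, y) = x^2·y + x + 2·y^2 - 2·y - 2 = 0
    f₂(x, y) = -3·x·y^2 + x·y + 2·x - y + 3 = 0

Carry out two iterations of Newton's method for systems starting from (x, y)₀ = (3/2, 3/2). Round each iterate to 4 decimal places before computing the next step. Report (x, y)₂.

At (3/2, 3/2): F = (4.3750, -3.3750).
Jacobian J = [[2·x·y + 1, x^2 + 4·y - 2], [-3·y^2 + y + 2, -6·x·y + x - 1]].
At the point, J = [[5.5000, 6.2500], [-3.2500, -13.0000]] (det J = -51.1875).
Solving J·Δ = −F gives Δ = (-0.6990, -0.0849).
Then the next iterate is (x, y)₁ = (0.8010, 1.4151).
Round to (0.8010, 1.4151) and repeat: F = (0.883746, -0.491632), J = [[3.266990, 4.302001], [-2.592424, -6.999971]].
Δ = (-0.3475, 0.0585), so (x, y)₂ = (0.4535, 1.4736).

(0.4535, 1.4736)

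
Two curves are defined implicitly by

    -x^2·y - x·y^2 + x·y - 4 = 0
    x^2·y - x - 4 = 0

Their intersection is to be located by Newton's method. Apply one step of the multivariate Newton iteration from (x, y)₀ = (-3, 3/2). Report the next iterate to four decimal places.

(-0.7458, 2.6158)

At (-3, 3/2): F = (-15.2500, 12.5000).
Jacobian J = [[-2·x·y - y^2 + y, -x^2 - 2·x·y + x], [2·x·y - 1, x^2]].
At the point, J = [[8.2500, -3.0000], [-10.0000, 9.0000]] (det J = 44.2500).
Solving J·Δ = −F gives Δ = (2.2542, 1.1158).
Then the next iterate is (x, y)₁ = (-0.7458, 2.6158).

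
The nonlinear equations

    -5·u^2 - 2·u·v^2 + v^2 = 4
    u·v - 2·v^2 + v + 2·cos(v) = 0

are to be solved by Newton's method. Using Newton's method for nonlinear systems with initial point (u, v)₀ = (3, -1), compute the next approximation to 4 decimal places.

(1.4203, -0.6551)

At (3, -1): F = (-54.0000, -4.919395).
Jacobian J = [[-10·u - 2·v^2, -4·u·v + 2·v], [v, u - 4·v - 2·sin(v) + 1]].
At the point, J = [[-32.0000, 10.0000], [-1.0000, 9.682942]] (det J = -299.854143).
Solving J·Δ = −F gives Δ = (-1.5797, 0.3449).
Then the next iterate is (u, v)₁ = (1.4203, -0.6551).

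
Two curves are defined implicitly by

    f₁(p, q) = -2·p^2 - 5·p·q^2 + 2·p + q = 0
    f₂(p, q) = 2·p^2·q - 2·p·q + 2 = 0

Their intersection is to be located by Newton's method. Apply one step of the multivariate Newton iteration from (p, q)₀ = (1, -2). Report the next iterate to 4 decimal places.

At (1, -2): F = (-22.0000, 2.0000).
Jacobian J = [[-4·p - 5·q^2 + 2, -10·p·q + 1], [4·p·q - 2·q, 2·p^2 - 2·p]].
At the point, J = [[-22.0000, 21.0000], [-4.0000, 0.0000]] (det J = 84.0000).
Solving J·Δ = −F gives Δ = (0.5000, 1.5714).
Then the next iterate is (p, q)₁ = (1.5000, -0.4286).

(1.5000, -0.4286)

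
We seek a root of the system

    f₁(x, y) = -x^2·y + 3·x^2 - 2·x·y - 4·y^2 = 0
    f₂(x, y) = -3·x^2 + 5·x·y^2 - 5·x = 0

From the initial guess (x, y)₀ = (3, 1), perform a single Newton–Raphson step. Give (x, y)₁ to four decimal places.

(-0.3421, -0.1053)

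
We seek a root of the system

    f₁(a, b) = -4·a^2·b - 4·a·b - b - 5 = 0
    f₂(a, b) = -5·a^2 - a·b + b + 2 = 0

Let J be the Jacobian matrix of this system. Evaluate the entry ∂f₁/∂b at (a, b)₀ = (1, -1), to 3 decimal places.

-9.000

∂f₁/∂b = -4·a^2 - 4·a - 1.
At (1, -1) this is -9.000.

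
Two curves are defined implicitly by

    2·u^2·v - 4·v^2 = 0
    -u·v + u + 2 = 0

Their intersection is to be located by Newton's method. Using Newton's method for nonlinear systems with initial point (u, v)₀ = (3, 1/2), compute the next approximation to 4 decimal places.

(0.0800, 1.1800)

At (3, 1/2): F = (8.0000, 3.5000).
Jacobian J = [[4·u·v, 2·u^2 - 8·v], [-v + 1, -u]].
At the point, J = [[6.0000, 14.0000], [0.5000, -3.0000]] (det J = -25.0000).
Solving J·Δ = −F gives Δ = (-2.9200, 0.6800).
Then the next iterate is (u, v)₁ = (0.0800, 1.1800).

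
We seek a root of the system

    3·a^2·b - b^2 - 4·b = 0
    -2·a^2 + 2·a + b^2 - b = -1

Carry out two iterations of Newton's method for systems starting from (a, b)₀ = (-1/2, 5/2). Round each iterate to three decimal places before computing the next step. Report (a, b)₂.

(6.200, -6.169)

At (-1/2, 5/2): F = (-14.375, 3.250).
Jacobian J = [[6·a·b, 3·a^2 - 2·b - 4], [-4·a + 2, 2·b - 1]].
At the point, J = [[-7.500, -8.250], [4.000, 4.000]] (det J = 3.000).
Solving J·Δ = −F gives Δ = (10.229, -11.042).
Then the next iterate is (a, b)₁ = (9.729, -8.542).
Round to (9.729, -8.542) and repeat: F = (-2464.38684, -87.34112), J = [[-498.63071, 297.04432], [-36.916, -18.084]].
Δ = (-3.529, 2.373), so (a, b)₂ = (6.200, -6.169).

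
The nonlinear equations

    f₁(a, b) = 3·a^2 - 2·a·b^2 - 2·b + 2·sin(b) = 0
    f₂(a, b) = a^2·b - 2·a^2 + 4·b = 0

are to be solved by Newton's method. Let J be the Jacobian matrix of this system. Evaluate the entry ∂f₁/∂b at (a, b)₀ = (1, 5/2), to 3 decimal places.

∂f₁/∂b = -4·a·b + 2·cos(b) - 2.
At (1, 5/2) this is -13.602.

-13.602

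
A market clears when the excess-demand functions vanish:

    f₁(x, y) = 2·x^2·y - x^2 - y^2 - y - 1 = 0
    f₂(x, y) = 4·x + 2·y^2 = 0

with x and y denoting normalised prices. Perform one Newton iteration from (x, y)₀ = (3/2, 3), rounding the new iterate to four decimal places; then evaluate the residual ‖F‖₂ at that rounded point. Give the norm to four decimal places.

At (3/2, 3): F = (-1.7500, 24.0000).
Jacobian J = [[4·x·y - 2·x, 2·x^2 - 2·y - 1], [4, 4·y]].
At the point, J = [[15.0000, -2.5000], [4.0000, 12.0000]] (det J = 190.0000).
Solving J·Δ = −F gives Δ = (-0.2053, -1.9316).
Then the next iterate is (x, y)₁ = (1.2947, 1.0684).
Re-evaluating at (1.2947, 1.0684): F = (-1.304320, 7.461757), so ‖F‖₂ = 7.5749.

7.5749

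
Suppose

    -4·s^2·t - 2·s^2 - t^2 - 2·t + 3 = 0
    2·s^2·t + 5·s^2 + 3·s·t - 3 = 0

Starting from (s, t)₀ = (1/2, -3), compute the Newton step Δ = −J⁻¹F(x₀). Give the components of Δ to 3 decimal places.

At (1/2, -3): F = (2.500, -7.750).
Jacobian J = [[-8·s·t - 4·s, -4·s^2 - 2·t - 2], [4·s·t + 10·s + 3·t, 2·s^2 + 3·s]].
At the point, J = [[10.000, 3.000], [-10.000, 2.000]] (det J = 50.000).
Solving J·Δ = −F gives Δ = (-0.565, 1.050).

(-0.565, 1.050)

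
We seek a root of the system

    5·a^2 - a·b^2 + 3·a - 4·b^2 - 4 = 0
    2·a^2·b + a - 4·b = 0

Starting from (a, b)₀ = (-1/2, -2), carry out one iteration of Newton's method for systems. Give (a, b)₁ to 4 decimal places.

(-1.0536, -0.9337)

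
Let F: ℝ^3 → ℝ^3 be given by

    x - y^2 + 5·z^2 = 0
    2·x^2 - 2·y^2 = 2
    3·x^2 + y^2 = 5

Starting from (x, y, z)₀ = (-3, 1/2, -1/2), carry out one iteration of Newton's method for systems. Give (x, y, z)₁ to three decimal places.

At (-3, 1/2, -1/2): F = (-2.000, 15.500, 22.250).
Jacobian J = [[1, -2·y, 10·z], [4·x, -4·y, 0], [6·x, 2·y, 0]].
At the point, J = [[1.000, -1.000, -5.000], [-12.000, -2.000, 0.000], [-18.000, 1.000, 0.000]] (det J = 240.000).
Solving J·Δ = −F gives Δ = (1.250, 0.250, -0.200).
Then the next iterate is (x, y, z)₁ = (-1.750, 0.750, -0.700).

(-1.750, 0.750, -0.700)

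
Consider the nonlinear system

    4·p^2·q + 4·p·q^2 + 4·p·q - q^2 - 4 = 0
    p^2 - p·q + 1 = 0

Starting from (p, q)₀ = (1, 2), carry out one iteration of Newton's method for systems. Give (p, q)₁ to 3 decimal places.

At (1, 2): F = (24.000, 0.000).
Jacobian J = [[8·p·q + 4·q^2 + 4·q, 4·p^2 + 8·p·q + 4·p - 2·q], [2·p - q, -p]].
At the point, J = [[40.000, 20.000], [0.000, -1.000]] (det J = -40.000).
Solving J·Δ = −F gives Δ = (-0.600, 0.000).
Then the next iterate is (p, q)₁ = (0.400, 2.000).

(0.400, 2.000)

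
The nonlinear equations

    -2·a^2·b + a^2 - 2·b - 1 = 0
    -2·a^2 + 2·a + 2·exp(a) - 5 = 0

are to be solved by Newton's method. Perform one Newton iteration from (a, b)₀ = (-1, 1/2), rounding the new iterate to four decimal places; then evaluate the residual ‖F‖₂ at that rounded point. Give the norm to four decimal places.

2.3406

At (-1, 1/2): F = (-2.0000, -8.264241).
Jacobian J = [[-4·a·b + 2·a, -2·a^2 - 2], [-4·a + 2·exp(a) + 2, 0]].
At the point, J = [[0.0000, -4.0000], [6.735759, 0.0000]] (det J = 26.943036).
Solving J·Δ = −F gives Δ = (1.2269, -0.5000).
Then the next iterate is (a, b)₁ = (0.2269, 0.0000).
Re-evaluating at (0.2269, 0.0000): F = (-0.948516, -2.139758), so ‖F‖₂ = 2.3406.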